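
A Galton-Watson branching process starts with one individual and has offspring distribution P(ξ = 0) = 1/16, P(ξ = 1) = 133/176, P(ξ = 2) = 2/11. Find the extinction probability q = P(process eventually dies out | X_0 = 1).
q = 11/32

The pgf is f(s) = 1/16 + 133/176·s + 2/11·s². The extinction probability q is the smallest fixed point of f in [0, 1]. Setting s = f(s):
  2/11·s² + (133/176 − 1)·s + 1/16 = 0
  2/11·s² − (1/16 + 2/11)·s + 1/16 = 0
which factors as (s − 1)·(2/11·s − 1/16) = 0, giving roots s = 1 and s = (1/16)/(2/11) = 11/32.
Mean offspring μ = 133/176 + 2·2/11 = 197/176 > 1 (supercritical), so q < 1. The extinction probability is the smaller root: q = (1/16)/(2/11) = 11/32.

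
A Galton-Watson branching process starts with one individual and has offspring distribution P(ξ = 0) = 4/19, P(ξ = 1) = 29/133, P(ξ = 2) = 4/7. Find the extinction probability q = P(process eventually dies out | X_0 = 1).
q = 7/19

The pgf is f(s) = 4/19 + 29/133·s + 4/7·s². The extinction probability q is the smallest fixed point of f in [0, 1]. Setting s = f(s):
  4/7·s² + (29/133 − 1)·s + 4/19 = 0
  4/7·s² − (4/19 + 4/7)·s + 4/19 = 0
which factors as (s − 1)·(4/7·s − 4/19) = 0, giving roots s = 1 and s = (4/19)/(4/7) = 7/19.
Mean offspring μ = 29/133 + 2·4/7 = 181/133 > 1 (supercritical), so q < 1. The extinction probability is the smaller root: q = (4/19)/(4/7) = 7/19.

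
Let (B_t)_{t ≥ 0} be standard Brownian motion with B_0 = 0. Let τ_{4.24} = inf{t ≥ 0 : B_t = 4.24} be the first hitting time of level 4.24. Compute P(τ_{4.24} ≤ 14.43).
P(τ_{4.24} ≤ 14.43) = 2(1 − Φ(4.24/√14.43)) = 2(1 − Φ(1.1162)) ≈ 0.2643

By the reflection principle for standard BM, P(τ_b ≤ t) = 2 · P(B_t ≥ b). Since B_t ~ N(0, t), P(B_t ≥ 4.24) = 1 − Φ(4.24/√t) = 1 − Φ(4.24/√14.43) = 1 − Φ(1.1162) ≈ 0.13217. Doubling: P(τ_{4.24} ≤ 14.43) ≈ 2 · 0.13217 = 0.26434 ≈ 0.2643.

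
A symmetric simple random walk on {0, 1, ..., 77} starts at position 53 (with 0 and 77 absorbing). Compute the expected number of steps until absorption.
E[τ | X_0 = 53] = 1272

Let v_k = E[τ | X_0 = k]. Boundary: v_0 = v_77 = 0. Recurrence: v_k = 1 + (v_{k-1} + v_{k+1})/2 for 1 ≤ k ≤ 76. The particular solution to v_k − (v_{k-1} + v_{k+1})/2 = 1 is v_k = −k^2. Adding homogeneous solution A + B k and matching boundaries gives v_k = k (77 − k). Substituting k = 53: v_53 = 53 · 24 = 1272.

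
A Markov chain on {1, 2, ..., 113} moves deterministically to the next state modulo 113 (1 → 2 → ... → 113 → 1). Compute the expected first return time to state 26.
E[T_26 | X_0 = 26] = 113

The chain cycles deterministically, so starting at state 26 it returns in exactly 113 steps. Equivalently, the stationary distribution is uniform π_j = 1/113 for every state j, so by Kac's formula E[T_26] = 1/π_26 = 113.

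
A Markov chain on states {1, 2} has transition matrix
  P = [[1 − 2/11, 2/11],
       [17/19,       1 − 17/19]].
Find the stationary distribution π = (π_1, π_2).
π_1 = 187/225, π_2 = 38/225

Solve πP = π with π_1 + π_2 = 1. From πP = π: π_1 · (1 − 2/11) + π_2 · 17/19 = π_1 ⇒ π_2 · 17/19 = π_1 · 2/11 ⇒ π_2/π_1 = (2/11)/(17/19) = 38/187. Together with π_1 + π_2 = 1:
  π_1 = (17/19)/(2/11 + 17/19) = (17/19)/(225/209) = 187/225,
  π_2 = (2/11)/(2/11 + 17/19) = (2/11)/(225/209) = 38/225.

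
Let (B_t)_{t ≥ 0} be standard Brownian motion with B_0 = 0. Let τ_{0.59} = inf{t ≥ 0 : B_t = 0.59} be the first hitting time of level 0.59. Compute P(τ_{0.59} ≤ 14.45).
P(τ_{0.59} ≤ 14.45) = 2(1 − Φ(0.59/√14.45)) = 2(1 − Φ(0.1552)) ≈ 0.8767

By the reflection principle for standard BM, P(τ_b ≤ t) = 2 · P(B_t ≥ b). Since B_t ~ N(0, t), P(B_t ≥ 0.59) = 1 − Φ(0.59/√t) = 1 − Φ(0.59/√14.45) = 1 − Φ(0.1552) ≈ 0.43833. Doubling: P(τ_{0.59} ≤ 14.45) ≈ 2 · 0.43833 = 0.87666 ≈ 0.8767.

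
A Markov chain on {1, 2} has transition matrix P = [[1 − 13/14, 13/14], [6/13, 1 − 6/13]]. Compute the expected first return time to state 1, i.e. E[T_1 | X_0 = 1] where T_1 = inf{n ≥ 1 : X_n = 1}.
E[T_1 | X_0 = 1] = 1/π_1 = 253/84

For an irreducible recurrent Markov chain with stationary distribution π, E[T_i | X_0 = i] = 1/π_i (Kac's formula). Here π_1 = (6/13)/(13/14 + 6/13) = (6/13)/(253/182) = 84/253, so E[T_1 | X_0 = 1] = 1/π_1 = (13/14 + 6/13)/(6/13) = (253/182)/(6/13) = 253/84.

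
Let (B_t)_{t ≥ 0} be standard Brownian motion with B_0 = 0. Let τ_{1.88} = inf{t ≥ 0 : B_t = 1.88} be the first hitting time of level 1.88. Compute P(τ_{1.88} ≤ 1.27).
P(τ_{1.88} ≤ 1.27) = 2(1 − Φ(1.88/√1.27)) = 2(1 − Φ(1.6682)) ≈ 0.0953

By the reflection principle for standard BM, P(τ_b ≤ t) = 2 · P(B_t ≥ b). Since B_t ~ N(0, t), P(B_t ≥ 1.88) = 1 − Φ(1.88/√t) = 1 − Φ(1.88/√1.27) = 1 − Φ(1.6682) ≈ 0.04764. Doubling: P(τ_{1.88} ≤ 1.27) ≈ 2 · 0.04764 = 0.09528 ≈ 0.0953.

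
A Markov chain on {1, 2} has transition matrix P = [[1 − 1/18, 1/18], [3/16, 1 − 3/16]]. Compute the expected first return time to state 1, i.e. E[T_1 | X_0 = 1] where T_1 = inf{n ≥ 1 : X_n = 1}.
E[T_1 | X_0 = 1] = 1/π_1 = 35/27

For an irreducible recurrent Markov chain with stationary distribution π, E[T_i | X_0 = i] = 1/π_i (Kac's formula). Here π_1 = (3/16)/(1/18 + 3/16) = (3/16)/(35/144) = 27/35, so E[T_1 | X_0 = 1] = 1/π_1 = (1/18 + 3/16)/(3/16) = (35/144)/(3/16) = 35/27.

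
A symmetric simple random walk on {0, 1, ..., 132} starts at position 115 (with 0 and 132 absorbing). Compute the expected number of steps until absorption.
E[τ | X_0 = 115] = 1955

Let v_k = E[τ | X_0 = k]. Boundary: v_0 = v_132 = 0. Recurrence: v_k = 1 + (v_{k-1} + v_{k+1})/2 for 1 ≤ k ≤ 131. The particular solution to v_k − (v_{k-1} + v_{k+1})/2 = 1 is v_k = −k^2. Adding homogeneous solution A + B k and matching boundaries gives v_k = k (132 − k). Substituting k = 115: v_115 = 115 · 17 = 1955.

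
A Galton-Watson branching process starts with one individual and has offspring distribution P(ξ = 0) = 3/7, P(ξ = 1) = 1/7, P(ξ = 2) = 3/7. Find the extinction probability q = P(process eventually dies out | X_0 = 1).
q = 1

Mean offspring μ = 0·3/7 + 1·1/7 + 2·3/7 = 1 ≤ 1. For μ ≤ 1 with offspring not concentrated at 1, the Galton-Watson process goes extinct almost surely, so q = 1.
(Algebraic check: The pgf is f(s) = 3/7 + 1/7·s + 3/7·s². The extinction probability q is the smallest fixed point of f in [0, 1]. Setting s = f(s):
  3/7·s² + (1/7 − 1)·s + 3/7 = 0
  3/7·s² − (3/7 + 3/7)·s + 3/7 = 0
which factors as (s − 1)·(3/7·s − 3/7) = 0, giving roots s = 1 and s = (3/7)/(3/7) = 1. Since 1 ≥ 1, the smallest root in [0, 1] is s = 1.)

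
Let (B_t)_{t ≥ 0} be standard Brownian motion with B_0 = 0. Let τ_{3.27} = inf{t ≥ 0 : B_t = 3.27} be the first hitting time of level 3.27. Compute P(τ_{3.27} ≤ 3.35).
P(τ_{3.27} ≤ 3.35) = 2(1 − Φ(3.27/√3.35)) = 2(1 − Φ(1.7866)) ≈ 0.0740

By the reflection principle for standard BM, P(τ_b ≤ t) = 2 · P(B_t ≥ b). Since B_t ~ N(0, t), P(B_t ≥ 3.27) = 1 − Φ(3.27/√t) = 1 − Φ(3.27/√3.35) = 1 − Φ(1.7866) ≈ 0.03700. Doubling: P(τ_{3.27} ≤ 3.35) ≈ 2 · 0.03700 = 0.07400 ≈ 0.0740.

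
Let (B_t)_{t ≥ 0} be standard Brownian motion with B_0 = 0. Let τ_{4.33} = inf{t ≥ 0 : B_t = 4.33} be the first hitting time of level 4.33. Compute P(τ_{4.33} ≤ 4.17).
P(τ_{4.33} ≤ 4.17) = 2(1 − Φ(4.33/√4.17)) = 2(1 − Φ(2.1204)) ≈ 0.0340

By the reflection principle for standard BM, P(τ_b ≤ t) = 2 · P(B_t ≥ b). Since B_t ~ N(0, t), P(B_t ≥ 4.33) = 1 − Φ(4.33/√t) = 1 − Φ(4.33/√4.17) = 1 − Φ(2.1204) ≈ 0.01699. Doubling: P(τ_{4.33} ≤ 4.17) ≈ 2 · 0.01699 = 0.03398 ≈ 0.0340.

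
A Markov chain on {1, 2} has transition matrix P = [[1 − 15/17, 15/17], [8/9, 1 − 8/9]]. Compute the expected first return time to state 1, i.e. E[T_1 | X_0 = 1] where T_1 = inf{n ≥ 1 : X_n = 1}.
E[T_1 | X_0 = 1] = 1/π_1 = 271/136

For an irreducible recurrent Markov chain with stationary distribution π, E[T_i | X_0 = i] = 1/π_i (Kac's formula). Here π_1 = (8/9)/(15/17 + 8/9) = (8/9)/(271/153) = 136/271, so E[T_1 | X_0 = 1] = 1/π_1 = (15/17 + 8/9)/(8/9) = (271/153)/(8/9) = 271/136.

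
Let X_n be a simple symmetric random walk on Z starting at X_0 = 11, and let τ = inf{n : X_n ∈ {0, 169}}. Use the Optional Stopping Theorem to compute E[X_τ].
E[X_τ] = 11

X_n is a martingale and τ is a bounded-mean stopping time (indeed τ is finite a.s. with bounded expectation since the walk is in a bounded region). By the OST, E[X_τ] = E[X_0] = 11. Equivalently: E[X_τ] = 169 · P(hit 169 first) + 0 · P(hit 0 first) = 169 · (11/169) = 11.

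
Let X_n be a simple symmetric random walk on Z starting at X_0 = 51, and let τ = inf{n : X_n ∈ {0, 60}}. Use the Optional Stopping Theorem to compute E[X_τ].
E[X_τ] = 51

X_n is a martingale and τ is a bounded-mean stopping time (indeed τ is finite a.s. with bounded expectation since the walk is in a bounded region). By the OST, E[X_τ] = E[X_0] = 51. Equivalently: E[X_τ] = 60 · P(hit 60 first) + 0 · P(hit 0 first) = 60 · (51/60) = 51.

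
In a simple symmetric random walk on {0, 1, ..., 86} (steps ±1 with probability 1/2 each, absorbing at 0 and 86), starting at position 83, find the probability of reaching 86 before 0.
P(hit 86 before 0) = 83/86

Let u_k = P(hit 86 before 0 | start at k). Then u_0 = 0, u_86 = 1, and u_k = u_{k-1}/2 + u_{k+1}/2 for 1 ≤ k ≤ 85. This harmonic recurrence is solved by u_k = k/86, giving u_83 = 83/86.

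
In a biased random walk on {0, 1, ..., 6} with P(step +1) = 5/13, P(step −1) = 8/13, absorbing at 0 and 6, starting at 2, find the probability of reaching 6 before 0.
P(hit 6 before 0) = (1 − (8/5)^2) / (1 − (8/5)^6) = 625/6321

Let u_k denote P(reach 6 before 0 | start at k). Boundary: u_0 = 0, u_6 = 1. Recurrence: u_k = 5/13·u_{k+1} + 8/13·u_{k-1} for 1 ≤ k ≤ 5. Try u_k = A + B·r^k with r = q/p = (8/13)/(5/13) = 8/5. Substitution satisfies the recurrence; boundary conditions give:
  u_k = (1 − r^k) / (1 − r^N) = (1 − (8/5)^2) / (1 − (8/5)^6) = 625/6321.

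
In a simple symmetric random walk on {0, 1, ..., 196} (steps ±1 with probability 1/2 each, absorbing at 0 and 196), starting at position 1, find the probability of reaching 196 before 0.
P(hit 196 before 0) = 1/196

Let u_k = P(hit 196 before 0 | start at k). Then u_0 = 0, u_196 = 1, and u_k = u_{k-1}/2 + u_{k+1}/2 for 1 ≤ k ≤ 195. This harmonic recurrence is solved by u_k = k/196, giving u_1 = 1/196.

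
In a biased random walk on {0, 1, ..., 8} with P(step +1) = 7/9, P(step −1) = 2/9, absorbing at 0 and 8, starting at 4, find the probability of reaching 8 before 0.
P(hit 8 before 0) = (1 − (2/7)^4) / (1 − (2/7)^8) = 2401/2417

Let u_k denote P(reach 8 before 0 | start at k). Boundary: u_0 = 0, u_8 = 1. Recurrence: u_k = 7/9·u_{k+1} + 2/9·u_{k-1} for 1 ≤ k ≤ 7. Try u_k = A + B·r^k with r = q/p = (2/9)/(7/9) = 2/7. Substitution satisfies the recurrence; boundary conditions give:
  u_k = (1 − r^k) / (1 − r^N) = (1 − (2/7)^4) / (1 − (2/7)^8) = 2401/2417.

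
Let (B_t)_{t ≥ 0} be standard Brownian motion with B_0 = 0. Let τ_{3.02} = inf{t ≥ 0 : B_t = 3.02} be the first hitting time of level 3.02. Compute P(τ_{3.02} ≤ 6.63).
P(τ_{3.02} ≤ 6.63) = 2(1 − Φ(3.02/√6.63)) = 2(1 − Φ(1.1729)) ≈ 0.2408

By the reflection principle for standard BM, P(τ_b ≤ t) = 2 · P(B_t ≥ b). Since B_t ~ N(0, t), P(B_t ≥ 3.02) = 1 − Φ(3.02/√t) = 1 − Φ(3.02/√6.63) = 1 − Φ(1.1729) ≈ 0.12042. Doubling: P(τ_{3.02} ≤ 6.63) ≈ 2 · 0.12042 = 0.24084 ≈ 0.2408.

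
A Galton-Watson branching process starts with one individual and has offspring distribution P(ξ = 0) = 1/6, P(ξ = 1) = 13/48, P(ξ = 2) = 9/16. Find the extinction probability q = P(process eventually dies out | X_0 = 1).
q = 8/27

The pgf is f(s) = 1/6 + 13/48·s + 9/16·s². The extinction probability q is the smallest fixed point of f in [0, 1]. Setting s = f(s):
  9/16·s² + (13/48 − 1)·s + 1/6 = 0
  9/16·s² − (1/6 + 9/16)·s + 1/6 = 0
which factors as (s − 1)·(9/16·s − 1/6) = 0, giving roots s = 1 and s = (1/6)/(9/16) = 8/27.
Mean offspring μ = 13/48 + 2·9/16 = 67/48 > 1 (supercritical), so q < 1. The extinction probability is the smaller root: q = (1/6)/(9/16) = 8/27.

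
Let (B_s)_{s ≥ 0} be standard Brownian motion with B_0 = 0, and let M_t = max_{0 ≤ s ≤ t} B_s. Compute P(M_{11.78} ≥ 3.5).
P(M_{11.78} ≥ 3.5) = 2·P(B_{11.78} ≥ 3.5) = 2(1 − Φ(3.5/√11.78)) ≈ 0.3078

By the reflection principle for Brownian motion, P(M_t ≥ a) = 2 · P(B_t ≥ a) for a ≥ 0. Since B_t ~ N(0, t), P(B_t ≥ 3.5) = 1 − Φ(3.5/√t) = 1 − Φ(3.5/√11.78) = 1 − Φ(1.0198). So
  P(M_{11.78} ≥ 3.5) = 2(1 − Φ(1.0198)) ≈ 0.3078.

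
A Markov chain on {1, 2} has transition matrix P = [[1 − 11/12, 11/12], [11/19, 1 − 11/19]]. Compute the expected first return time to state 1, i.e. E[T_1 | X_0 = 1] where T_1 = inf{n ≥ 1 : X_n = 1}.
E[T_1 | X_0 = 1] = 1/π_1 = 31/12

For an irreducible recurrent Markov chain with stationary distribution π, E[T_i | X_0 = i] = 1/π_i (Kac's formula). Here π_1 = (11/19)/(11/12 + 11/19) = (11/19)/(341/228) = 12/31, so E[T_1 | X_0 = 1] = 1/π_1 = (11/12 + 11/19)/(11/19) = (341/228)/(11/19) = 31/12.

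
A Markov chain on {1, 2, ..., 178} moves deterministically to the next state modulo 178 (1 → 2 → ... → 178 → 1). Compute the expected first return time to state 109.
E[T_109 | X_0 = 109] = 178

The chain cycles deterministically, so starting at state 109 it returns in exactly 178 steps. Equivalently, the stationary distribution is uniform π_j = 1/178 for every state j, so by Kac's formula E[T_109] = 1/π_109 = 178.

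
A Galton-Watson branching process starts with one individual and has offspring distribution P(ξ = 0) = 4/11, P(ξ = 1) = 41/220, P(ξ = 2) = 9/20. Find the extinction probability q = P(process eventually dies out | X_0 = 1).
q = 80/99

The pgf is f(s) = 4/11 + 41/220·s + 9/20·s². The extinction probability q is the smallest fixed point of f in [0, 1]. Setting s = f(s):
  9/20·s² + (41/220 − 1)·s + 4/11 = 0
  9/20·s² − (4/11 + 9/20)·s + 4/11 = 0
which factors as (s − 1)·(9/20·s − 4/11) = 0, giving roots s = 1 and s = (4/11)/(9/20) = 80/99.
Mean offspring μ = 41/220 + 2·9/20 = 239/220 > 1 (supercritical), so q < 1. The extinction probability is the smaller root: q = (4/11)/(9/20) = 80/99.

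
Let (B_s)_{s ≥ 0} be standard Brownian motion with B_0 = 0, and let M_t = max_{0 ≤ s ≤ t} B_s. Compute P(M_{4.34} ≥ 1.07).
P(M_{4.34} ≥ 1.07) = 2·P(B_{4.34} ≥ 1.07) = 2(1 − Φ(1.07/√4.34)) ≈ 0.6075

By the reflection principle for Brownian motion, P(M_t ≥ a) = 2 · P(B_t ≥ a) for a ≥ 0. Since B_t ~ N(0, t), P(B_t ≥ 1.07) = 1 − Φ(1.07/√t) = 1 − Φ(1.07/√4.34) = 1 − Φ(0.5136). So
  P(M_{4.34} ≥ 1.07) = 2(1 − Φ(0.5136)) ≈ 0.6075.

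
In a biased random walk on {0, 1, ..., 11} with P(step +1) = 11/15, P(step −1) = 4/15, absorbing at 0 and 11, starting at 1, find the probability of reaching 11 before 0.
P(hit 11 before 0) = (1 − (4/11)^1) / (1 − (4/11)^11) = 25937424601/40758210901

Let u_k denote P(reach 11 before 0 | start at k). Boundary: u_0 = 0, u_11 = 1. Recurrence: u_k = 11/15·u_{k+1} + 4/15·u_{k-1} for 1 ≤ k ≤ 10. Try u_k = A + B·r^k with r = q/p = (4/15)/(11/15) = 4/11. Substitution satisfies the recurrence; boundary conditions give:
  u_k = (1 − r^k) / (1 − r^N) = (1 − (4/11)^1) / (1 − (4/11)^11) = 25937424601/40758210901.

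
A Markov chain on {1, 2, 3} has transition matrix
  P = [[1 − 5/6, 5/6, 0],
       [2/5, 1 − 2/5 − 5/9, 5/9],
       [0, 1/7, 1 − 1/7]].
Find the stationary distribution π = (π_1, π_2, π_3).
π = (27/302, 225/1208, 875/1208)

This is a birth-death chain on three states, which satisfies detailed balance: π_1 · P_{12} = π_2 · P_{21} and π_2 · P_{23} = π_3 · P_{32}.
From π_1 · 5/6 = π_2 · 2/5: π_2/π_1 = (5/6)/(2/5) = 25/12.
From π_2 · 5/9 = π_3 · 1/7: π_3/π_2 = (5/9)/(1/7) = 35/9.
Take π_1 proportional to 1; then unnormalized π = (1, 25/12, 875/108). Normalize by dividing by the sum 302/27:
  π = (27/302, 225/1208, 875/1208).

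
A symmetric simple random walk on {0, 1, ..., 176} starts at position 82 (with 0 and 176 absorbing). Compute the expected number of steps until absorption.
E[τ | X_0 = 82] = 7708

Let v_k = E[τ | X_0 = k]. Boundary: v_0 = v_176 = 0. Recurrence: v_k = 1 + (v_{k-1} + v_{k+1})/2 for 1 ≤ k ≤ 175. The particular solution to v_k − (v_{k-1} + v_{k+1})/2 = 1 is v_k = −k^2. Adding homogeneous solution A + B k and matching boundaries gives v_k = k (176 − k). Substituting k = 82: v_82 = 82 · 94 = 7708.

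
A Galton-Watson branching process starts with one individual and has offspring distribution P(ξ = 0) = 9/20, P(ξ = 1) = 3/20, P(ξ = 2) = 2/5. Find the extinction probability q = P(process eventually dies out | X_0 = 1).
q = 1

Mean offspring μ = 0·9/20 + 1·3/20 + 2·2/5 = 19/20 ≤ 1. For μ ≤ 1 with offspring not concentrated at 1, the Galton-Watson process goes extinct almost surely, so q = 1.
(Algebraic check: The pgf is f(s) = 9/20 + 3/20·s + 2/5·s². The extinction probability q is the smallest fixed point of f in [0, 1]. Setting s = f(s):
  2/5·s² + (3/20 − 1)·s + 9/20 = 0
  2/5·s² − (9/20 + 2/5)·s + 9/20 = 0
which factors as (s − 1)·(2/5·s − 9/20) = 0, giving roots s = 1 and s = (9/20)/(2/5) = 9/8. Since 9/8 ≥ 1, the smallest root in [0, 1] is s = 1.)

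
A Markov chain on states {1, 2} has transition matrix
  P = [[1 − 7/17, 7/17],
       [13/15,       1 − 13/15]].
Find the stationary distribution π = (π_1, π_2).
π_1 = 221/326, π_2 = 105/326

Solve πP = π with π_1 + π_2 = 1. From πP = π: π_1 · (1 − 7/17) + π_2 · 13/15 = π_1 ⇒ π_2 · 13/15 = π_1 · 7/17 ⇒ π_2/π_1 = (7/17)/(13/15) = 105/221. Together with π_1 + π_2 = 1:
  π_1 = (13/15)/(7/17 + 13/15) = (13/15)/(326/255) = 221/326,
  π_2 = (7/17)/(7/17 + 13/15) = (7/17)/(326/255) = 105/326.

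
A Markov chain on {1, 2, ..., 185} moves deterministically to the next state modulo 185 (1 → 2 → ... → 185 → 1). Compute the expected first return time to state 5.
E[T_5 | X_0 = 5] = 185

The chain cycles deterministically, so starting at state 5 it returns in exactly 185 steps. Equivalently, the stationary distribution is uniform π_j = 1/185 for every state j, so by Kac's formula E[T_5] = 1/π_5 = 185.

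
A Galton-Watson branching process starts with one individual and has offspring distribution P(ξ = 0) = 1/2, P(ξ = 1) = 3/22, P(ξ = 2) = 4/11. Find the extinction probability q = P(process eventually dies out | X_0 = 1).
q = 1

Mean offspring μ = 0·1/2 + 1·3/22 + 2·4/11 = 19/22 ≤ 1. For μ ≤ 1 with offspring not concentrated at 1, the Galton-Watson process goes extinct almost surely, so q = 1.
(Algebraic check: The pgf is f(s) = 1/2 + 3/22·s + 4/11·s². The extinction probability q is the smallest fixed point of f in [0, 1]. Setting s = f(s):
  4/11·s² + (3/22 − 1)·s + 1/2 = 0
  4/11·s² − (1/2 + 4/11)·s + 1/2 = 0
which factors as (s − 1)·(4/11·s − 1/2) = 0, giving roots s = 1 and s = (1/2)/(4/11) = 11/8. Since 11/8 ≥ 1, the smallest root in [0, 1] is s = 1.)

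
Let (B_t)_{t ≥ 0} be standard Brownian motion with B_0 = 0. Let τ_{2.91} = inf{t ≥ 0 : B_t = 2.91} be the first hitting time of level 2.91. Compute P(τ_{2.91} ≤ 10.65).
P(τ_{2.91} ≤ 10.65) = 2(1 − Φ(2.91/√10.65)) = 2(1 − Φ(0.8917)) ≈ 0.3726

By the reflection principle for standard BM, P(τ_b ≤ t) = 2 · P(B_t ≥ b). Since B_t ~ N(0, t), P(B_t ≥ 2.91) = 1 − Φ(2.91/√t) = 1 − Φ(2.91/√10.65) = 1 − Φ(0.8917) ≈ 0.18628. Doubling: P(τ_{2.91} ≤ 10.65) ≈ 2 · 0.18628 = 0.37256 ≈ 0.3726.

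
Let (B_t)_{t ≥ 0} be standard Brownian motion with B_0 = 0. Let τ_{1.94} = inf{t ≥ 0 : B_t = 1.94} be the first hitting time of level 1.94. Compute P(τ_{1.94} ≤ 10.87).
P(τ_{1.94} ≤ 10.87) = 2(1 − Φ(1.94/√10.87)) = 2(1 − Φ(0.5884)) ≈ 0.5563

By the reflection principle for standard BM, P(τ_b ≤ t) = 2 · P(B_t ≥ b). Since B_t ~ N(0, t), P(B_t ≥ 1.94) = 1 − Φ(1.94/√t) = 1 − Φ(1.94/√10.87) = 1 − Φ(0.5884) ≈ 0.27813. Doubling: P(τ_{1.94} ≤ 10.87) ≈ 2 · 0.27813 = 0.55626 ≈ 0.5563.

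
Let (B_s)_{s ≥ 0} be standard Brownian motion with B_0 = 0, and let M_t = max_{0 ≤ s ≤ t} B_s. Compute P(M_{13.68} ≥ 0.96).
P(M_{13.68} ≥ 0.96) = 2·P(B_{13.68} ≥ 0.96) = 2(1 − Φ(0.96/√13.68)) ≈ 0.7952

By the reflection principle for Brownian motion, P(M_t ≥ a) = 2 · P(B_t ≥ a) for a ≥ 0. Since B_t ~ N(0, t), P(B_t ≥ 0.96) = 1 − Φ(0.96/√t) = 1 − Φ(0.96/√13.68) = 1 − Φ(0.2596). So
  P(M_{13.68} ≥ 0.96) = 2(1 − Φ(0.2596)) ≈ 0.7952.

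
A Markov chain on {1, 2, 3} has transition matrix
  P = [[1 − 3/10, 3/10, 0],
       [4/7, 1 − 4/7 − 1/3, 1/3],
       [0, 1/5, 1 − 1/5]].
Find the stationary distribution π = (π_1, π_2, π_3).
π = (5/12, 7/32, 35/96)

This is a birth-death chain on three states, which satisfies detailed balance: π_1 · P_{12} = π_2 · P_{21} and π_2 · P_{23} = π_3 · P_{32}.
From π_1 · 3/10 = π_2 · 4/7: π_2/π_1 = (3/10)/(4/7) = 21/40.
From π_2 · 1/3 = π_3 · 1/5: π_3/π_2 = (1/3)/(1/5) = 5/3.
Take π_1 proportional to 1; then unnormalized π = (1, 21/40, 7/8). Normalize by dividing by the sum 12/5:
  π = (5/12, 7/32, 35/96).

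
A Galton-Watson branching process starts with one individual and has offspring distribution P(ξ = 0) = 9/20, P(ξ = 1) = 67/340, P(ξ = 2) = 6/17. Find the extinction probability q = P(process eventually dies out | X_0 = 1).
q = 1

Mean offspring μ = 0·9/20 + 1·67/340 + 2·6/17 = 307/340 ≤ 1. For μ ≤ 1 with offspring not concentrated at 1, the Galton-Watson process goes extinct almost surely, so q = 1.
(Algebraic check: The pgf is f(s) = 9/20 + 67/340·s + 6/17·s². The extinction probability q is the smallest fixed point of f in [0, 1]. Setting s = f(s):
  6/17·s² + (67/340 − 1)·s + 9/20 = 0
  6/17·s² − (9/20 + 6/17)·s + 9/20 = 0
which factors as (s − 1)·(6/17·s − 9/20) = 0, giving roots s = 1 and s = (9/20)/(6/17) = 51/40. Since 51/40 ≥ 1, the smallest root in [0, 1] is s = 1.)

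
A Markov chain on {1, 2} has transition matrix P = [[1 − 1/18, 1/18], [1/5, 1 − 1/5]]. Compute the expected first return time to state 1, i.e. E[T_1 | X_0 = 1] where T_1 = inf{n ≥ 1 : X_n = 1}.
E[T_1 | X_0 = 1] = 1/π_1 = 23/18

For an irreducible recurrent Markov chain with stationary distribution π, E[T_i | X_0 = i] = 1/π_i (Kac's formula). Here π_1 = (1/5)/(1/18 + 1/5) = (1/5)/(23/90) = 18/23, so E[T_1 | X_0 = 1] = 1/π_1 = (1/18 + 1/5)/(1/5) = (23/90)/(1/5) = 23/18.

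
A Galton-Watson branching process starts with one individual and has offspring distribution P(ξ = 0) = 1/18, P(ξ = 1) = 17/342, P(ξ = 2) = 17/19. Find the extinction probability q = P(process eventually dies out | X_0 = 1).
q = 19/306

The pgf is f(s) = 1/18 + 17/342·s + 17/19·s². The extinction probability q is the smallest fixed point of f in [0, 1]. Setting s = f(s):
  17/19·s² + (17/342 − 1)·s + 1/18 = 0
  17/19·s² − (1/18 + 17/19)·s + 1/18 = 0
which factors as (s − 1)·(17/19·s − 1/18) = 0, giving roots s = 1 and s = (1/18)/(17/19) = 19/306.
Mean offspring μ = 17/342 + 2·17/19 = 629/342 > 1 (supercritical), so q < 1. The extinction probability is the smaller root: q = (1/18)/(17/19) = 19/306.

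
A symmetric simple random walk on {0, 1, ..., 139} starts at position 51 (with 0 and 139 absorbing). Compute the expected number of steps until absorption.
E[τ | X_0 = 51] = 4488

Let v_k = E[τ | X_0 = k]. Boundary: v_0 = v_139 = 0. Recurrence: v_k = 1 + (v_{k-1} + v_{k+1})/2 for 1 ≤ k ≤ 138. The particular solution to v_k − (v_{k-1} + v_{k+1})/2 = 1 is v_k = −k^2. Adding homogeneous solution A + B k and matching boundaries gives v_k = k (139 − k). Substituting k = 51: v_51 = 51 · 88 = 4488.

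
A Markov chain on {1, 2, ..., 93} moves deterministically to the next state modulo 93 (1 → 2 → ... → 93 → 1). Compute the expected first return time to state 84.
E[T_84 | X_0 = 84] = 93

The chain cycles deterministically, so starting at state 84 it returns in exactly 93 steps. Equivalently, the stationary distribution is uniform π_j = 1/93 for every state j, so by Kac's formula E[T_84] = 1/π_84 = 93.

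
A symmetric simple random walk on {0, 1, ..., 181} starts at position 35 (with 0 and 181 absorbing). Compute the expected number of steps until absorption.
E[τ | X_0 = 35] = 5110

Let v_k = E[τ | X_0 = k]. Boundary: v_0 = v_181 = 0. Recurrence: v_k = 1 + (v_{k-1} + v_{k+1})/2 for 1 ≤ k ≤ 180. The particular solution to v_k − (v_{k-1} + v_{k+1})/2 = 1 is v_k = −k^2. Adding homogeneous solution A + B k and matching boundaries gives v_k = k (181 − k). Substituting k = 35: v_35 = 35 · 146 = 5110.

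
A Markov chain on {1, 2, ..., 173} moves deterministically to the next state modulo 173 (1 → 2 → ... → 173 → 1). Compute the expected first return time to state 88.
E[T_88 | X_0 = 88] = 173

The chain cycles deterministically, so starting at state 88 it returns in exactly 173 steps. Equivalently, the stationary distribution is uniform π_j = 1/173 for every state j, so by Kac's formula E[T_88] = 1/π_88 = 173.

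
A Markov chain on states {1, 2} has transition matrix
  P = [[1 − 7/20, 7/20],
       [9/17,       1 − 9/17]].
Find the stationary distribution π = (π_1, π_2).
π_1 = 180/299, π_2 = 119/299

Solve πP = π with π_1 + π_2 = 1. From πP = π: π_1 · (1 − 7/20) + π_2 · 9/17 = π_1 ⇒ π_2 · 9/17 = π_1 · 7/20 ⇒ π_2/π_1 = (7/20)/(9/17) = 119/180. Together with π_1 + π_2 = 1:
  π_1 = (9/17)/(7/20 + 9/17) = (9/17)/(299/340) = 180/299,
  π_2 = (7/20)/(7/20 + 9/17) = (7/20)/(299/340) = 119/299.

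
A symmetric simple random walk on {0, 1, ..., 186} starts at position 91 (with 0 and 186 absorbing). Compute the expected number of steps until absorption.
E[τ | X_0 = 91] = 8645

Let v_k = E[τ | X_0 = k]. Boundary: v_0 = v_186 = 0. Recurrence: v_k = 1 + (v_{k-1} + v_{k+1})/2 for 1 ≤ k ≤ 185. The particular solution to v_k − (v_{k-1} + v_{k+1})/2 = 1 is v_k = −k^2. Adding homogeneous solution A + B k and matching boundaries gives v_k = k (186 − k). Substituting k = 91: v_91 = 91 · 95 = 8645.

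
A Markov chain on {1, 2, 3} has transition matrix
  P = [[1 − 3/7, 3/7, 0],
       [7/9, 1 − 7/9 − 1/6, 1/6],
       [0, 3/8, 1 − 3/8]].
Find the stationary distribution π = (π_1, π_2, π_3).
π = (49/88, 27/88, 3/22)

This is a birth-death chain on three states, which satisfies detailed balance: π_1 · P_{12} = π_2 · P_{21} and π_2 · P_{23} = π_3 · P_{32}.
From π_1 · 3/7 = π_2 · 7/9: π_2/π_1 = (3/7)/(7/9) = 27/49.
From π_2 · 1/6 = π_3 · 3/8: π_3/π_2 = (1/6)/(3/8) = 4/9.
Take π_1 proportional to 1; then unnormalized π = (1, 27/49, 12/49). Normalize by dividing by the sum 88/49:
  π = (49/88, 27/88, 3/22).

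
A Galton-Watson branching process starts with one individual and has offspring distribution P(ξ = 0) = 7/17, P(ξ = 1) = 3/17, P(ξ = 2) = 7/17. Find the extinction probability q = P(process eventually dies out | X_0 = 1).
q = 1

Mean offspring μ = 0·7/17 + 1·3/17 + 2·7/17 = 1 ≤ 1. For μ ≤ 1 with offspring not concentrated at 1, the Galton-Watson process goes extinct almost surely, so q = 1.
(Algebraic check: The pgf is f(s) = 7/17 + 3/17·s + 7/17·s². The extinction probability q is the smallest fixed point of f in [0, 1]. Setting s = f(s):
  7/17·s² + (3/17 − 1)·s + 7/17 = 0
  7/17·s² − (7/17 + 7/17)·s + 7/17 = 0
which factors as (s − 1)·(7/17·s − 7/17) = 0, giving roots s = 1 and s = (7/17)/(7/17) = 1. Since 1 ≥ 1, the smallest root in [0, 1] is s = 1.)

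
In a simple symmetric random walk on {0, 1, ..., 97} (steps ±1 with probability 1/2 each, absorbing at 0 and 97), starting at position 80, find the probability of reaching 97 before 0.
P(hit 97 before 0) = 80/97

Let u_k = P(hit 97 before 0 | start at k). Then u_0 = 0, u_97 = 1, and u_k = u_{k-1}/2 + u_{k+1}/2 for 1 ≤ k ≤ 96. This harmonic recurrence is solved by u_k = k/97, giving u_80 = 80/97.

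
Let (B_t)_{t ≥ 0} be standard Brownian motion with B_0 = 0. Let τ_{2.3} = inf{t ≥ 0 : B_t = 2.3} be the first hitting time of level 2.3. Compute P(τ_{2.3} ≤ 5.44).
P(τ_{2.3} ≤ 5.44) = 2(1 − Φ(2.3/√5.44)) = 2(1 − Φ(0.9861)) ≈ 0.3241

By the reflection principle for standard BM, P(τ_b ≤ t) = 2 · P(B_t ≥ b). Since B_t ~ N(0, t), P(B_t ≥ 2.3) = 1 − Φ(2.3/√t) = 1 − Φ(2.3/√5.44) = 1 − Φ(0.9861) ≈ 0.16204. Doubling: P(τ_{2.3} ≤ 5.44) ≈ 2 · 0.16204 = 0.32408 ≈ 0.3241.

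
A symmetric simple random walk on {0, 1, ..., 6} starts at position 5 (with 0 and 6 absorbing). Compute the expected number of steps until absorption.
E[τ | X_0 = 5] = 5

Let v_k = E[τ | X_0 = k]. Boundary: v_0 = v_6 = 0. Recurrence: v_k = 1 + (v_{k-1} + v_{k+1})/2 for 1 ≤ k ≤ 5. The particular solution to v_k − (v_{k-1} + v_{k+1})/2 = 1 is v_k = −k^2. Adding homogeneous solution A + B k and matching boundaries gives v_k = k (6 − k). Substituting k = 5: v_5 = 5 · 1 = 5.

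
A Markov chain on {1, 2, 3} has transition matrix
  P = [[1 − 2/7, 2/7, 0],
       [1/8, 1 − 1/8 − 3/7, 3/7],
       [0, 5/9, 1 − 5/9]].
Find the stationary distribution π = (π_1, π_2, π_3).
π = (245/1237, 560/1237, 432/1237)

This is a birth-death chain on three states, which satisfies detailed balance: π_1 · P_{12} = π_2 · P_{21} and π_2 · P_{23} = π_3 · P_{32}.
From π_1 · 2/7 = π_2 · 1/8: π_2/π_1 = (2/7)/(1/8) = 16/7.
From π_2 · 3/7 = π_3 · 5/9: π_3/π_2 = (3/7)/(5/9) = 27/35.
Take π_1 proportional to 1; then unnormalized π = (1, 16/7, 432/245). Normalize by dividing by the sum 1237/245:
  π = (245/1237, 560/1237, 432/1237).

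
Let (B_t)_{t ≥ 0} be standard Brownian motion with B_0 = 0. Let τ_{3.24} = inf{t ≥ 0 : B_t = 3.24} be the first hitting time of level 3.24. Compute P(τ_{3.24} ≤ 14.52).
P(τ_{3.24} ≤ 14.52) = 2(1 − Φ(3.24/√14.52)) = 2(1 − Φ(0.8503)) ≈ 0.3952

By the reflection principle for standard BM, P(τ_b ≤ t) = 2 · P(B_t ≥ b). Since B_t ~ N(0, t), P(B_t ≥ 3.24) = 1 − Φ(3.24/√t) = 1 − Φ(3.24/√14.52) = 1 − Φ(0.8503) ≈ 0.19758. Doubling: P(τ_{3.24} ≤ 14.52) ≈ 2 · 0.19758 = 0.39516 ≈ 0.3952.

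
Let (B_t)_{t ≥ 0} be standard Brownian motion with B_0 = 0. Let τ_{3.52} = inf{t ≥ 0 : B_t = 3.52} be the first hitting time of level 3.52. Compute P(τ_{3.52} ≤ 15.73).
P(τ_{3.52} ≤ 15.73) = 2(1 − Φ(3.52/√15.73)) = 2(1 − Φ(0.8875)) ≈ 0.3748

By the reflection principle for standard BM, P(τ_b ≤ t) = 2 · P(B_t ≥ b). Since B_t ~ N(0, t), P(B_t ≥ 3.52) = 1 − Φ(3.52/√t) = 1 − Φ(3.52/√15.73) = 1 − Φ(0.8875) ≈ 0.18740. Doubling: P(τ_{3.52} ≤ 15.73) ≈ 2 · 0.18740 = 0.37480 ≈ 0.3748.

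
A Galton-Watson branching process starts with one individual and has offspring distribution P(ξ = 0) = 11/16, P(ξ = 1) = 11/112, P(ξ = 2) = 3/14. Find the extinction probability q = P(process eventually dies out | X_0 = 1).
q = 1

Mean offspring μ = 0·11/16 + 1·11/112 + 2·3/14 = 59/112 ≤ 1. For μ ≤ 1 with offspring not concentrated at 1, the Galton-Watson process goes extinct almost surely, so q = 1.
(Algebraic check: The pgf is f(s) = 11/16 + 11/112·s + 3/14·s². The extinction probability q is the smallest fixed point of f in [0, 1]. Setting s = f(s):
  3/14·s² + (11/112 − 1)·s + 11/16 = 0
  3/14·s² − (11/16 + 3/14)·s + 11/16 = 0
which factors as (s − 1)·(3/14·s − 11/16) = 0, giving roots s = 1 and s = (11/16)/(3/14) = 77/24. Since 77/24 ≥ 1, the smallest root in [0, 1] is s = 1.)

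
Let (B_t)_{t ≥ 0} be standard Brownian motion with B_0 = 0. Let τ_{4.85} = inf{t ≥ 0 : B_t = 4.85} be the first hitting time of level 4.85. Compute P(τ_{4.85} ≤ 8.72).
P(τ_{4.85} ≤ 8.72) = 2(1 − Φ(4.85/√8.72)) = 2(1 − Φ(1.6424)) ≈ 0.1005

By the reflection principle for standard BM, P(τ_b ≤ t) = 2 · P(B_t ≥ b). Since B_t ~ N(0, t), P(B_t ≥ 4.85) = 1 − Φ(4.85/√t) = 1 − Φ(4.85/√8.72) = 1 − Φ(1.6424) ≈ 0.05025. Doubling: P(τ_{4.85} ≤ 8.72) ≈ 2 · 0.05025 = 0.10050 ≈ 0.1005.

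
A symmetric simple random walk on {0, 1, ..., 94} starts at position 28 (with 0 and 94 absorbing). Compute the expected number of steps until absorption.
E[τ | X_0 = 28] = 1848

Let v_k = E[τ | X_0 = k]. Boundary: v_0 = v_94 = 0. Recurrence: v_k = 1 + (v_{k-1} + v_{k+1})/2 for 1 ≤ k ≤ 93. The particular solution to v_k − (v_{k-1} + v_{k+1})/2 = 1 is v_k = −k^2. Adding homogeneous solution A + B k and matching boundaries gives v_k = k (94 − k). Substituting k = 28: v_28 = 28 · 66 = 1848.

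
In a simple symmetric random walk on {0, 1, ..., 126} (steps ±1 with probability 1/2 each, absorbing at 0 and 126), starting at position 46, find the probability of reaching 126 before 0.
P(hit 126 before 0) = 46/126 = 23/63

Let u_k = P(hit 126 before 0 | start at k). Then u_0 = 0, u_126 = 1, and u_k = u_{k-1}/2 + u_{k+1}/2 for 1 ≤ k ≤ 125. This harmonic recurrence is solved by u_k = k/126, giving u_46 = 46/126 = 23/63.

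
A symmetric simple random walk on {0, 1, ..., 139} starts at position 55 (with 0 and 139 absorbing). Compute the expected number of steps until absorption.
E[τ | X_0 = 55] = 4620

Let v_k = E[τ | X_0 = k]. Boundary: v_0 = v_139 = 0. Recurrence: v_k = 1 + (v_{k-1} + v_{k+1})/2 for 1 ≤ k ≤ 138. The particular solution to v_k − (v_{k-1} + v_{k+1})/2 = 1 is v_k = −k^2. Adding homogeneous solution A + B k and matching boundaries gives v_k = k (139 − k). Substituting k = 55: v_55 = 55 · 84 = 4620.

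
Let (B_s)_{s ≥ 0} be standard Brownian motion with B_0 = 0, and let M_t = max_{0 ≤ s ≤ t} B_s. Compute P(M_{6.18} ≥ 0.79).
P(M_{6.18} ≥ 0.79) = 2·P(B_{6.18} ≥ 0.79) = 2(1 − Φ(0.79/√6.18)) ≈ 0.7506

By the reflection principle for Brownian motion, P(M_t ≥ a) = 2 · P(B_t ≥ a) for a ≥ 0. Since B_t ~ N(0, t), P(B_t ≥ 0.79) = 1 − Φ(0.79/√t) = 1 − Φ(0.79/√6.18) = 1 − Φ(0.3178). So
  P(M_{6.18} ≥ 0.79) = 2(1 − Φ(0.3178)) ≈ 0.7506.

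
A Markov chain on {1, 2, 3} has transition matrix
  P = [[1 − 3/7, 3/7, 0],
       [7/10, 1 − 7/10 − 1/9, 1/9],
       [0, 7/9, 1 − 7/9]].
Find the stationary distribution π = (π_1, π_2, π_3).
π = (343/583, 210/583, 30/583)

This is a birth-death chain on three states, which satisfies detailed balance: π_1 · P_{12} = π_2 · P_{21} and π_2 · P_{23} = π_3 · P_{32}.
From π_1 · 3/7 = π_2 · 7/10: π_2/π_1 = (3/7)/(7/10) = 30/49.
From π_2 · 1/9 = π_3 · 7/9: π_3/π_2 = (1/9)/(7/9) = 1/7.
Take π_1 proportional to 1; then unnormalized π = (1, 30/49, 30/343). Normalize by dividing by the sum 583/343:
  π = (343/583, 210/583, 30/583).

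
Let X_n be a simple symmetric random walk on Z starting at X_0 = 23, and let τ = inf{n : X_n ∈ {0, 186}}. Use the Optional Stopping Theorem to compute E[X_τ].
E[X_τ] = 23

X_n is a martingale and τ is a bounded-mean stopping time (indeed τ is finite a.s. with bounded expectation since the walk is in a bounded region). By the OST, E[X_τ] = E[X_0] = 23. Equivalently: E[X_τ] = 186 · P(hit 186 first) + 0 · P(hit 0 first) = 186 · (23/186) = 23.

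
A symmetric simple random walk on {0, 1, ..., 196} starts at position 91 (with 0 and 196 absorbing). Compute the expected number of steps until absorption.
E[τ | X_0 = 91] = 9555

Let v_k = E[τ | X_0 = k]. Boundary: v_0 = v_196 = 0. Recurrence: v_k = 1 + (v_{k-1} + v_{k+1})/2 for 1 ≤ k ≤ 195. The particular solution to v_k − (v_{k-1} + v_{k+1})/2 = 1 is v_k = −k^2. Adding homogeneous solution A + B k and matching boundaries gives v_k = k (196 − k). Substituting k = 91: v_91 = 91 · 105 = 9555.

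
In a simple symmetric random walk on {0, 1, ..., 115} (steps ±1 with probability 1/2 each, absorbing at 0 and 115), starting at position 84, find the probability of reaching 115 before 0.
P(hit 115 before 0) = 84/115

Let u_k = P(hit 115 before 0 | start at k). Then u_0 = 0, u_115 = 1, and u_k = u_{k-1}/2 + u_{k+1}/2 for 1 ≤ k ≤ 114. This harmonic recurrence is solved by u_k = k/115, giving u_84 = 84/115.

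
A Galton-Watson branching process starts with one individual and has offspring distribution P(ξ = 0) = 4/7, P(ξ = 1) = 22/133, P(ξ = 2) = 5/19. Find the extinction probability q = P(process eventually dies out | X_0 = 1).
q = 1

Mean offspring μ = 0·4/7 + 1·22/133 + 2·5/19 = 92/133 ≤ 1. For μ ≤ 1 with offspring not concentrated at 1, the Galton-Watson process goes extinct almost surely, so q = 1.
(Algebraic check: The pgf is f(s) = 4/7 + 22/133·s + 5/19·s². The extinction probability q is the smallest fixed point of f in [0, 1]. Setting s = f(s):
  5/19·s² + (22/133 − 1)·s + 4/7 = 0
  5/19·s² − (4/7 + 5/19)·s + 4/7 = 0
which factors as (s − 1)·(5/19·s − 4/7) = 0, giving roots s = 1 and s = (4/7)/(5/19) = 76/35. Since 76/35 ≥ 1, the smallest root in [0, 1] is s = 1.)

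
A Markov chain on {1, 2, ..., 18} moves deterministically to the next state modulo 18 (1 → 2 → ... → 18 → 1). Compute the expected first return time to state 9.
E[T_9 | X_0 = 9] = 18

The chain cycles deterministically, so starting at state 9 it returns in exactly 18 steps. Equivalently, the stationary distribution is uniform π_j = 1/18 for every state j, so by Kac's formula E[T_9] = 1/π_9 = 18.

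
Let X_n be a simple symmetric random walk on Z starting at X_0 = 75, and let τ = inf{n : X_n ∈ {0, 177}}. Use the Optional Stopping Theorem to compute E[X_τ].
E[X_τ] = 75

X_n is a martingale and τ is a bounded-mean stopping time (indeed τ is finite a.s. with bounded expectation since the walk is in a bounded region). By the OST, E[X_τ] = E[X_0] = 75. Equivalently: E[X_τ] = 177 · P(hit 177 first) + 0 · P(hit 0 first) = 177 · (75/177) = 75.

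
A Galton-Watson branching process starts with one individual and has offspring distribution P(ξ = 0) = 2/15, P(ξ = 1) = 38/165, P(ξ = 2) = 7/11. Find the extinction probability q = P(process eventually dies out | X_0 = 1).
q = 22/105

The pgf is f(s) = 2/15 + 38/165·s + 7/11·s². The extinction probability q is the smallest fixed point of f in [0, 1]. Setting s = f(s):
  7/11·s² + (38/165 − 1)·s + 2/15 = 0
  7/11·s² − (2/15 + 7/11)·s + 2/15 = 0
which factors as (s − 1)·(7/11·s − 2/15) = 0, giving roots s = 1 and s = (2/15)/(7/11) = 22/105.
Mean offspring μ = 38/165 + 2·7/11 = 248/165 > 1 (supercritical), so q < 1. The extinction probability is the smaller root: q = (2/15)/(7/11) = 22/105.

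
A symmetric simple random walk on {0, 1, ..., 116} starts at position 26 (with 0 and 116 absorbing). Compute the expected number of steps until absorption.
E[τ | X_0 = 26] = 2340

Let v_k = E[τ | X_0 = k]. Boundary: v_0 = v_116 = 0. Recurrence: v_k = 1 + (v_{k-1} + v_{k+1})/2 for 1 ≤ k ≤ 115. The particular solution to v_k − (v_{k-1} + v_{k+1})/2 = 1 is v_k = −k^2. Adding homogeneous solution A + B k and matching boundaries gives v_k = k (116 − k). Substituting k = 26: v_26 = 26 · 90 = 2340.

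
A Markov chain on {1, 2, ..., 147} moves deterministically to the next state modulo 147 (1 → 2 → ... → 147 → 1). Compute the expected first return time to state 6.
E[T_6 | X_0 = 6] = 147

The chain cycles deterministically, so starting at state 6 it returns in exactly 147 steps. Equivalently, the stationary distribution is uniform π_j = 1/147 for every state j, so by Kac's formula E[T_6] = 1/π_6 = 147.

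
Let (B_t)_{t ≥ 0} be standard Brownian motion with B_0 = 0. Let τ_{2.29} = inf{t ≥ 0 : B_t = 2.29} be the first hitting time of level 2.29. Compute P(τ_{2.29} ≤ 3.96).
P(τ_{2.29} ≤ 3.96) = 2(1 − Φ(2.29/√3.96)) = 2(1 − Φ(1.1508)) ≈ 0.2498

By the reflection principle for standard BM, P(τ_b ≤ t) = 2 · P(B_t ≥ b). Since B_t ~ N(0, t), P(B_t ≥ 2.29) = 1 − Φ(2.29/√t) = 1 − Φ(2.29/√3.96) = 1 − Φ(1.1508) ≈ 0.12491. Doubling: P(τ_{2.29} ≤ 3.96) ≈ 2 · 0.12491 = 0.24982 ≈ 0.2498.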